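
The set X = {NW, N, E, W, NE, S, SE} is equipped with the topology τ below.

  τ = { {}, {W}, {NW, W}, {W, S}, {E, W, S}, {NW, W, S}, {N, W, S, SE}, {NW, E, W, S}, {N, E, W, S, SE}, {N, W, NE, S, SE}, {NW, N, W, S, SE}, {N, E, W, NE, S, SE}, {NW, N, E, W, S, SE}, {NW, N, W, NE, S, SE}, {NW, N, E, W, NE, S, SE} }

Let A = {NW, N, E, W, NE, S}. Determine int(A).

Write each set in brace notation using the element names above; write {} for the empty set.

{NW, E, W, S}

open subsets of A: {}, {W}, {NW, W}, {W, S}, {E, W, S}, {NW, W, S}, {NW, E, W, S}; so int(A) = {NW, E, W, S}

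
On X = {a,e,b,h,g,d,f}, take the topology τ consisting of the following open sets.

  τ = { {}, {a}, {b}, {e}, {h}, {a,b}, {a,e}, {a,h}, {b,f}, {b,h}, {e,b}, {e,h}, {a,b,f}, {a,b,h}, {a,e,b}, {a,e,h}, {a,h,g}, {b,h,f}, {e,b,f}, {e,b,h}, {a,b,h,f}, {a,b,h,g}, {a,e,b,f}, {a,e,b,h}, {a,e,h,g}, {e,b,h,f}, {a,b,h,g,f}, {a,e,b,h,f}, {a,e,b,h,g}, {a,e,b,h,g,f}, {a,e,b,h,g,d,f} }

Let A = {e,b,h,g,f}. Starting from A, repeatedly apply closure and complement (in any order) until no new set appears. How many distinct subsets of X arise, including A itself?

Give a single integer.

cl via duality: int({a,d}) = {a}, so X∖{a} = {e,b,h,g,d,f}
Write k for closure, c for complement:
  1. A     = {e,b,h,g,f}
  2. kA    = {e,b,h,g,d,f}
  3. cA    = {a,d}
  4. ckA   = {a}
  5. kcA   = {a,g,d}
  6. ckcA  = {e,b,h,f}
applying k or c yields no new set

6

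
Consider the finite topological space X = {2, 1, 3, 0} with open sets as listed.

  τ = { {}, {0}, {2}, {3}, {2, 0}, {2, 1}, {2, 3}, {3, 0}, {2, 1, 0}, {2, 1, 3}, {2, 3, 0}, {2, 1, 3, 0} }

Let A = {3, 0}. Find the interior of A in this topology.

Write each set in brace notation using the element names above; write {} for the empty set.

{3, 0}

U open, U⊆A: {}, {0}, {3}, {3, 0}. int(A) = ⋃ = {3, 0}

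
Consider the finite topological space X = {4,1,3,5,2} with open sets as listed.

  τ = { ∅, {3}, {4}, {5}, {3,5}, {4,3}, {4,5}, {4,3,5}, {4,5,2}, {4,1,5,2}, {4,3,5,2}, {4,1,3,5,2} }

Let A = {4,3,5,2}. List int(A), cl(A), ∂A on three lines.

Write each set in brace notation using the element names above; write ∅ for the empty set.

opens ⊆ A: ∅, {4}, {5}, {3}, {4,3}, {4,5}, {3,5}, {4,5,2}, {4,3,5}, {4,3,5,2}; union → int = {4,3,5,2}
complement {1}; its interior ∅; cl(A) = X∖∅ = {4,1,3,5,2}
boundary = {4,1,3,5,2} ∖ {4,3,5,2} = {1}

int(A) = {4,3,5,2}
cl(A)  = {4,1,3,5,2}
∂A     = {1}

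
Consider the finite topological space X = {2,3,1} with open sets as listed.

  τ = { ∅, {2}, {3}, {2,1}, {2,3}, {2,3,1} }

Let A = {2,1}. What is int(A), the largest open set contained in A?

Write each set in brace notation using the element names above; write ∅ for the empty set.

interior: largest open inside A is {2,1} (from ∅, {2}, {2,1})

{2,1}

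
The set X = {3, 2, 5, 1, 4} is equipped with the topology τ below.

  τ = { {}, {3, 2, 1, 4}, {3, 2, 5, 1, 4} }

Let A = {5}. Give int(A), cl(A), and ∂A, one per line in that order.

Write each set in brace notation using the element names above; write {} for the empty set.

int(A) = {}
cl(A)  = {5}
∂A     = {5}

U open, U⊆A: {}. int(A) = ⋃ = {}
X∖A={3, 2, 1, 4}, int(X∖A)={3, 2, 1, 4}, hence cl(A)={5}
∂A: remove int from cl → {5}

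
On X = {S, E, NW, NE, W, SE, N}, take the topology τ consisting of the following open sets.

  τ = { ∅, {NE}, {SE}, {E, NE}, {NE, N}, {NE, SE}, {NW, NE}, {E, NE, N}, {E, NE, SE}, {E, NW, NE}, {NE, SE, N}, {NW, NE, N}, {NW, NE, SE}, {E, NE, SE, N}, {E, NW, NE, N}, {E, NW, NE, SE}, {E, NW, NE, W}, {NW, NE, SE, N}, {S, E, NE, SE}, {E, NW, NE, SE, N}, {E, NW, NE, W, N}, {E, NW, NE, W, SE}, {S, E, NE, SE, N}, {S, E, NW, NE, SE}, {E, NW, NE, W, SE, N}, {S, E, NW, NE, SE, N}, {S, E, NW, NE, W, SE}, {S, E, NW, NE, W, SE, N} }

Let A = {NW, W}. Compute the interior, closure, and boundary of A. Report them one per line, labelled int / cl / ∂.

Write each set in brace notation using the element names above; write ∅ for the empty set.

interior: largest open inside A is ∅ (from ∅)
cl via duality: int({S, E, NE, SE, N}) = {S, E, NE, SE, N}, so X∖{S, E, NE, SE, N} = {NW, W}
cl∖int = {NW, W}

int(A) = ∅
cl(A)  = {NW, W}
∂A     = {NW, W}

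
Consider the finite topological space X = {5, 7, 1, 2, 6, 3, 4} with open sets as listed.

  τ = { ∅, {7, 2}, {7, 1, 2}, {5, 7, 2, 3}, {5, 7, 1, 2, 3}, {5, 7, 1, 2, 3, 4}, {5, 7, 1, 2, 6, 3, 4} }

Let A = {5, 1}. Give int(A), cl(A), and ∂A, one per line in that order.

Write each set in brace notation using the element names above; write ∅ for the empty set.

open subsets of A: ∅; so int(A) = ∅
closure: X∖int(X∖A) = X∖{7, 2} = {5, 1, 6, 3, 4}
∂A = {5, 1, 6, 3, 4} minus ∅ = {5, 1, 6, 3, 4}

int(A) = ∅
cl(A)  = {5, 1, 6, 3, 4}
∂A     = {5, 1, 6, 3, 4}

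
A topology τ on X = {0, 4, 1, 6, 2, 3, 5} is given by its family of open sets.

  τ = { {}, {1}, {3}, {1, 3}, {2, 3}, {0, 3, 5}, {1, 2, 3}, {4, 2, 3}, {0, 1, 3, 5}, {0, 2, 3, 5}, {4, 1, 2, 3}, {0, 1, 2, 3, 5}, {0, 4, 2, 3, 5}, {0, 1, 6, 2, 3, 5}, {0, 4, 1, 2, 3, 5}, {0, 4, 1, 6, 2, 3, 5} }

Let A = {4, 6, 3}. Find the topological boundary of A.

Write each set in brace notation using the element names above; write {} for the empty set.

{0, 4, 6, 2, 5}

open subsets of A: {}, {3}; so int(A) = {3}
closure: X∖int(X∖A) = X∖{1} = {0, 4, 6, 2, 3, 5}
∂A = {0, 4, 6, 2, 3, 5} minus {3} = {0, 4, 6, 2, 5}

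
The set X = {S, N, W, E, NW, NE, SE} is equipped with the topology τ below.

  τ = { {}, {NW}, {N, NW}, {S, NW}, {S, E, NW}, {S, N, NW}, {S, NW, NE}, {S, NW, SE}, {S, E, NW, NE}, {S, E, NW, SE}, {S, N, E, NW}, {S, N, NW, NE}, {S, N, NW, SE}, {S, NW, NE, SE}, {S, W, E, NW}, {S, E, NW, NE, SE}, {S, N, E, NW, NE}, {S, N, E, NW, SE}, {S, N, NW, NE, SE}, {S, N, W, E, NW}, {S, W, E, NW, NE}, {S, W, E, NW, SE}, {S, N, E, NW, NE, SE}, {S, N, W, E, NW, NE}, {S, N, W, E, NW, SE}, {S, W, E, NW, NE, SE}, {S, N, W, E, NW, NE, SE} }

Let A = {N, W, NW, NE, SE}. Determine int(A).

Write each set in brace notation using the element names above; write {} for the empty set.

open subsets of A: {}, {NW}, {N, NW}; so int(A) = {N, NW}

{N, NW}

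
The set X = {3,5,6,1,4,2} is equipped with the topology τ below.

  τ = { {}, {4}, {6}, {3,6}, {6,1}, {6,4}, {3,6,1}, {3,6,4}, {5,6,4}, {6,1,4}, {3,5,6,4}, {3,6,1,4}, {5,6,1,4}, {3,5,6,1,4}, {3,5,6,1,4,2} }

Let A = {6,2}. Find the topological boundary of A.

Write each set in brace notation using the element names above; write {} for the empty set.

{3,5,1,2}

open subsets of A: {}, {6}; so int(A) = {6}
closure: X∖int(X∖A) = X∖{4} = {3,5,6,1,2}
∂A = {3,5,6,1,2} minus {6} = {3,5,1,2}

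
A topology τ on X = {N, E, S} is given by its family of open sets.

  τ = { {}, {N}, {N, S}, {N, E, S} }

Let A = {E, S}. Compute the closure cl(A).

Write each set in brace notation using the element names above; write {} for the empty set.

complement {N}; its interior {N}; cl(A) = X∖{N} = {E, S}

{E, S}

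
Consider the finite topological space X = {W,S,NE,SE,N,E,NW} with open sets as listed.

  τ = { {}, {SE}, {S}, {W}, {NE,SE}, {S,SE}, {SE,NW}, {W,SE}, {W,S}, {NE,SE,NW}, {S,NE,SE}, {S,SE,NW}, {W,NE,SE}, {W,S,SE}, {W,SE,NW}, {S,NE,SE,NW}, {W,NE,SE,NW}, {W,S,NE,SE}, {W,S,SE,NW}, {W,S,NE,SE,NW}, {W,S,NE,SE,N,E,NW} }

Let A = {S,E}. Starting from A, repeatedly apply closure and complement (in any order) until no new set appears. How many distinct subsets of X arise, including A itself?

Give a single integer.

6

closure: X∖int(X∖A) = X∖{W,NE,SE,NW} = {S,N,E}
Let k=closure and c=complement:
  1. A     = {S,E}
  2. kA    = {S,N,E}
  3. cA    = {W,NE,SE,N,NW}
  4. ckA   = {W,NE,SE,NW}
  5. kcA   = {W,NE,SE,N,E,NW}
  6. ckcA  = {S}
— saturated at 6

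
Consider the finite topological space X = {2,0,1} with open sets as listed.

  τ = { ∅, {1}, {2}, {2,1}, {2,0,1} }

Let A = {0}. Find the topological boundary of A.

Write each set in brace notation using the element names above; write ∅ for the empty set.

{0}

U open, U⊆A: ∅. int(A) = ⋃ = ∅
X∖A={2,1}, int(X∖A)={2,1}, hence cl(A)={0}
∂A: remove int from cl → {0}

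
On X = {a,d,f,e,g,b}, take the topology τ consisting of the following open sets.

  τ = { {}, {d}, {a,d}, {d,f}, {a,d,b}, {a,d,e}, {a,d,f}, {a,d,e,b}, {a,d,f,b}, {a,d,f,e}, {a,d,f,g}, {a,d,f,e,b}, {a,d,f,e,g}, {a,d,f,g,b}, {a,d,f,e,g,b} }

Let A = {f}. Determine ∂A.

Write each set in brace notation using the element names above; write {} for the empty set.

U open, U⊆A: {}. int(A) = ⋃ = {}
X∖A={a,d,e,g,b}, int(X∖A)={a,d,e,b}, hence cl(A)={f,g}
∂A: remove int from cl → {f,g}

{f,g}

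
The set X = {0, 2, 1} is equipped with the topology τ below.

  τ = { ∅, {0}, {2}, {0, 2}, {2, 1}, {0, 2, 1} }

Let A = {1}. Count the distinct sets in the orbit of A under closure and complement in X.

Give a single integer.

4

closure: X∖int(X∖A) = X∖{0, 2} = {1}
Let k=closure and c=complement:
  1. A     = {1}
  2. cA    = {0, 2}
  3. kcA   = {0, 2, 1}
  4. ckcA  = ∅
— saturated at 4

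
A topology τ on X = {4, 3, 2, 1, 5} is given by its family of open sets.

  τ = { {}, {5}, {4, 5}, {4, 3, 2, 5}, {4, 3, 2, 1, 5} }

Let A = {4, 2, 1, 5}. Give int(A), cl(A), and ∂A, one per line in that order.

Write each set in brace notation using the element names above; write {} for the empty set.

opens ⊆ A: {}, {5}, {4, 5}; union → int = {4, 5}
complement {3}; its interior {}; cl(A) = X∖{} = {4, 3, 2, 1, 5}
boundary = {4, 3, 2, 1, 5} ∖ {4, 5} = {3, 2, 1}

int(A) = {4, 5}
cl(A)  = {4, 3, 2, 1, 5}
∂A     = {3, 2, 1}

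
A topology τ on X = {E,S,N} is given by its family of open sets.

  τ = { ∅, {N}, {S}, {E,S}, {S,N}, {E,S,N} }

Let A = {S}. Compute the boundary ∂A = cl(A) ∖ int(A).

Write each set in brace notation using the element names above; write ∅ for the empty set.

open subsets of A: ∅, {S}; so int(A) = {S}
closure: X∖int(X∖A) = X∖{N} = {E,S}
∂A = {E,S} minus {S} = {E}

{E}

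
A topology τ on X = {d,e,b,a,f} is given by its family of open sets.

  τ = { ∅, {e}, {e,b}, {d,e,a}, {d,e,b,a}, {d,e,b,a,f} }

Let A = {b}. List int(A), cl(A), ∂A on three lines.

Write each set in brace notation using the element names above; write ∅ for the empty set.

opens ⊆ A: ∅; union → int = ∅
complement {d,e,a,f}; its interior {d,e,a}; cl(A) = X∖{d,e,a} = {b,f}
boundary = {b,f} ∖ ∅ = {b,f}

int(A) = ∅
cl(A)  = {b,f}
∂A     = {b,f}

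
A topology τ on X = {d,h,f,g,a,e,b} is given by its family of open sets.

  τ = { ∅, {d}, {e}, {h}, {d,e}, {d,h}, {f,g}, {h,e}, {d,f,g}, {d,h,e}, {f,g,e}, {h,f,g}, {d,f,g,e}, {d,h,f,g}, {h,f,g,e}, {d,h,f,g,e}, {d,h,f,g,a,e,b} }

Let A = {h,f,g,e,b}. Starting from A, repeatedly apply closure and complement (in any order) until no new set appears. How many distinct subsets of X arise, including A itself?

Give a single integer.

6

cl via duality: int({d,a}) = {d}, so X∖{d} = {h,f,g,a,e,b}
Write k for closure, c for complement:
  1. A     = {h,f,g,e,b}
  2. kA    = {h,f,g,a,e,b}
  3. cA    = {d,a}
  4. ckA   = {d}
  5. kcA   = {d,a,b}
  6. ckcA  = {h,f,g,e}
applying k or c yields no new set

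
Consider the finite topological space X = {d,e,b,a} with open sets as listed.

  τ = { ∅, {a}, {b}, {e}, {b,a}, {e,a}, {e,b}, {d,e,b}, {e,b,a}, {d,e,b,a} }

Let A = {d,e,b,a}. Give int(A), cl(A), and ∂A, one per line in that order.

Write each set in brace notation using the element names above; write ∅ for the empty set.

int(A) = {d,e,b,a}
cl(A)  = {d,e,b,a}
∂A     = ∅

open subsets of A: ∅, {e}, {b}, {a}, {b,a}, {e,a}, {e,b}, {d,e,b}, {e,b,a}, {d,e,b,a}; so int(A) = {d,e,b,a}
closure: X∖int(X∖A) = X∖∅ = {d,e,b,a}
∂A = {d,e,b,a} minus {d,e,b,a} = ∅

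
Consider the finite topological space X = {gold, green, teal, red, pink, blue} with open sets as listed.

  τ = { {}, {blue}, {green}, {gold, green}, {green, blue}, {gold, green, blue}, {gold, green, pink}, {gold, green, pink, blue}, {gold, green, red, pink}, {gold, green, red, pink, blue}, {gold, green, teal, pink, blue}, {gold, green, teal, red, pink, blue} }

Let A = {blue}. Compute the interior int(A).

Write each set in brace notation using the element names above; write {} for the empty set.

opens ⊆ A: {}, {blue}; union → int = {blue}

{blue}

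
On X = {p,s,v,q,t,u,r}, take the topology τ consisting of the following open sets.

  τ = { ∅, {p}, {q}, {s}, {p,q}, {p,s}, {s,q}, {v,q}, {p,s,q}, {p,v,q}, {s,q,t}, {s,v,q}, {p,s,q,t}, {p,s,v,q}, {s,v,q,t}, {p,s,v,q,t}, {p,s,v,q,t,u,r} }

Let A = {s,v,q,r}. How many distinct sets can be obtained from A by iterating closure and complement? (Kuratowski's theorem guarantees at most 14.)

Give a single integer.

8

complement {p,t,u}; its interior {p}; cl(A) = X∖{p} = {s,v,q,t,u,r}
With k = closure, c = complement:
  1. A     = {s,v,q,r}
  2. kA    = {s,v,q,t,u,r}
  3. cA    = {p,t,u}
  4. ckA   = {p}
  5. kcA   = {p,t,u,r}
  6. kckA  = {p,u,r}
  7. ckcA  = {s,v,q}
  8. ckckA = {s,v,q,t}
k, c of each give nothing new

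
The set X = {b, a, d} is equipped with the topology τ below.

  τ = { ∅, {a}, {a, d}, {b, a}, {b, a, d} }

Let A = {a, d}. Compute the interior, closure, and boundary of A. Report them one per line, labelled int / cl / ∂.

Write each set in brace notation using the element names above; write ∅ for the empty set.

opens ⊆ A: ∅, {a}, {a, d}; union → int = {a, d}
complement {b}; its interior ∅; cl(A) = X∖∅ = {b, a, d}
boundary = {b, a, d} ∖ {a, d} = {b}

int(A) = {a, d}
cl(A)  = {b, a, d}
∂A     = {b}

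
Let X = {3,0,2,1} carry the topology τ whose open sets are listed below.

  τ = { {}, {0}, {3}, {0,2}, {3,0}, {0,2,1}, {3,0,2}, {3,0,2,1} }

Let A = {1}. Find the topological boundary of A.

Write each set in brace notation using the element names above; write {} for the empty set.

{1}

opens ⊆ A: {}; union → int = {}
complement {3,0,2}; its interior {3,0,2}; cl(A) = X∖{3,0,2} = {1}
boundary = {1} ∖ {} = {1}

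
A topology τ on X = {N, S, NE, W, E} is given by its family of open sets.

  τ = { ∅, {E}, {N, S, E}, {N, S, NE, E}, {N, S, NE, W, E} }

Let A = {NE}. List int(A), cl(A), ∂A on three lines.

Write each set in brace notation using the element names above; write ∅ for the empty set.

opens ⊆ A: ∅; union → int = ∅
complement {N, S, W, E}; its interior {N, S, E}; cl(A) = X∖{N, S, E} = {NE, W}
boundary = {NE, W} ∖ ∅ = {NE, W}

int(A) = ∅
cl(A)  = {NE, W}
∂A     = {NE, W}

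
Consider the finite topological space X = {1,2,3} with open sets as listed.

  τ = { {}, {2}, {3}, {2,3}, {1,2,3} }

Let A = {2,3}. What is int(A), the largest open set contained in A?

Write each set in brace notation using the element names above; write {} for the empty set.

open subsets of A: {}, {2}, {3}, {2,3}; so int(A) = {2,3}

{2,3}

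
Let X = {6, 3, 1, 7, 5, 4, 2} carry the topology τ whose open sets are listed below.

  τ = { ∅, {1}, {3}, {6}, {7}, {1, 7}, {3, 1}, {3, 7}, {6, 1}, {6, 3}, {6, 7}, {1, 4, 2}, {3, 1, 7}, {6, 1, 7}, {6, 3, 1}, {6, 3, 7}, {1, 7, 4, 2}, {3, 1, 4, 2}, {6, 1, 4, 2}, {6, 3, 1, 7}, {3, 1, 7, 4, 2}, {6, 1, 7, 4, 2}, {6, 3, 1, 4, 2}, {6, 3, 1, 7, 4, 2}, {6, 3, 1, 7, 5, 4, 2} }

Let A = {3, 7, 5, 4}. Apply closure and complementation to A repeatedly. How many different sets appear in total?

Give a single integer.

complement {6, 1, 2}; its interior {6, 1}; cl(A) = X∖{6, 1} = {3, 7, 5, 4, 2}
With k = closure, c = complement:
  1. A     = {3, 7, 5, 4}
  2. kA    = {3, 7, 5, 4, 2}
  3. cA    = {6, 1, 2}
  4. ckA   = {6, 1}
  5. kcA   = {6, 1, 5, 4, 2}
  6. ckcA  = {3, 7}
  7. kckcA = {3, 7, 5}
  8. ckckcA = {6, 1, 4, 2}
k, c of each give nothing new

8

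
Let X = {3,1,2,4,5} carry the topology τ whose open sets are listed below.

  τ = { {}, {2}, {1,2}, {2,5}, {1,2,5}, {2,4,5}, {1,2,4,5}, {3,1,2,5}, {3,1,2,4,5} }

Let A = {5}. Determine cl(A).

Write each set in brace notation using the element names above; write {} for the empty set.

{3,4,5}

cl via duality: int({3,1,2,4}) = {1,2}, so X∖{1,2} = {3,4,5}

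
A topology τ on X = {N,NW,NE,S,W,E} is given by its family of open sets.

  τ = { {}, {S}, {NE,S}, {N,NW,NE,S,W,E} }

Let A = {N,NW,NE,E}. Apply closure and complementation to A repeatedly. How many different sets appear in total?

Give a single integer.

6

complement {S,W}; its interior {S}; cl(A) = X∖{S} = {N,NW,NE,W,E}
With k = closure, c = complement:
  1. A     = {N,NW,NE,E}
  2. kA    = {N,NW,NE,W,E}
  3. cA    = {S,W}
  4. ckA   = {S}
  5. kcA   = {N,NW,NE,S,W,E}
  6. ckcA  = {}
k, c of each give nothing new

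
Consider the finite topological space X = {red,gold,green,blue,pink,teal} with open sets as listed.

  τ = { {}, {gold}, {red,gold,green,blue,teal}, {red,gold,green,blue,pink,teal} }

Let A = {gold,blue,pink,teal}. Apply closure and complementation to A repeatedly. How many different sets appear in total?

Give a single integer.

X∖A={red,green}, int(X∖A)={}, hence cl(A)={red,gold,green,blue,pink,teal}
Orbit (k=closure, c=complement):
  1. A     = {gold,blue,pink,teal}
  2. kA    = {red,gold,green,blue,pink,teal}
  3. cA    = {red,green}
  4. ckA   = {}
  5. kcA   = {red,green,blue,pink,teal}
  6. ckcA  = {gold}
(closed under both — stop)

6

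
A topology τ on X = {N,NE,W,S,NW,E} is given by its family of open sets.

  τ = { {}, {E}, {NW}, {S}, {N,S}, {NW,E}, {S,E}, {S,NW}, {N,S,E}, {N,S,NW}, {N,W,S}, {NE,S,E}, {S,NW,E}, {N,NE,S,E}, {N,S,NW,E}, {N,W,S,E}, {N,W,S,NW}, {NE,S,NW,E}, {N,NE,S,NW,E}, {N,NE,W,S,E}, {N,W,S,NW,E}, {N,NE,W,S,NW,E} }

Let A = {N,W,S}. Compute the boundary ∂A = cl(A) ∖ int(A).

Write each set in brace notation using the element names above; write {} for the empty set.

opens ⊆ A: {}, {S}, {N,S}, {N,W,S}; union → int = {N,W,S}
complement {NE,NW,E}; its interior {NW,E}; cl(A) = X∖{NW,E} = {N,NE,W,S}
boundary = {N,NE,W,S} ∖ {N,W,S} = {NE}

{NE}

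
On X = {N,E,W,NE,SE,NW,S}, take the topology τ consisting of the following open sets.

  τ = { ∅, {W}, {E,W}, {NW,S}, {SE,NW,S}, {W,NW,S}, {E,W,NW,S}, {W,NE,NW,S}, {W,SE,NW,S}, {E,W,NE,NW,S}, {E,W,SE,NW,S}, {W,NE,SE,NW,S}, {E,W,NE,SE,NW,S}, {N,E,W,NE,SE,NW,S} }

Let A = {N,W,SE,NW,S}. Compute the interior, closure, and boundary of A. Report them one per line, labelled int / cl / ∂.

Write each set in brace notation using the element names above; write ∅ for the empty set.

int(A) = {W,SE,NW,S}
cl(A)  = {N,E,W,NE,SE,NW,S}
∂A     = {N,E,NE}

opens ⊆ A: ∅, {W}, {NW,S}, {SE,NW,S}, {W,NW,S}, {W,SE,NW,S}; union → int = {W,SE,NW,S}
complement {E,NE}; its interior ∅; cl(A) = X∖∅ = {N,E,W,NE,SE,NW,S}
boundary = {N,E,W,NE,SE,NW,S} ∖ {W,SE,NW,S} = {N,E,NE}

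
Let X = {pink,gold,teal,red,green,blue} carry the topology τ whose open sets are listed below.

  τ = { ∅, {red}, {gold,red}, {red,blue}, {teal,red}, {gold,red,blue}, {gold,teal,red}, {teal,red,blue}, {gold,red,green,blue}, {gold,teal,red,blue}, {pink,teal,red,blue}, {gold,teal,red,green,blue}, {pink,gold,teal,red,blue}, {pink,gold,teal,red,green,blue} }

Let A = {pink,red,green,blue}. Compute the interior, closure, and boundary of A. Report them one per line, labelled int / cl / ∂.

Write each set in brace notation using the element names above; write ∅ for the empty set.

int(A) = {red,blue}
cl(A)  = {pink,gold,teal,red,green,blue}
∂A     = {pink,gold,teal,green}

opens ⊆ A: ∅, {red}, {red,blue}; union → int = {red,blue}
complement {gold,teal}; its interior ∅; cl(A) = X∖∅ = {pink,gold,teal,red,green,blue}
boundary = {pink,gold,teal,red,green,blue} ∖ {red,blue} = {pink,gold,teal,green}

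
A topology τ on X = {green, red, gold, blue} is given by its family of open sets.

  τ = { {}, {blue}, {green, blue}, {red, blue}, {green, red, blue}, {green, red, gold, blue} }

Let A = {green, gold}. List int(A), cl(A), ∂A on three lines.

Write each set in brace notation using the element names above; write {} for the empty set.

int(A) = {}
cl(A)  = {green, gold}
∂A     = {green, gold}

U open, U⊆A: {}. int(A) = ⋃ = {}
X∖A={red, blue}, int(X∖A)={red, blue}, hence cl(A)={green, gold}
∂A: remove int from cl → {green, gold}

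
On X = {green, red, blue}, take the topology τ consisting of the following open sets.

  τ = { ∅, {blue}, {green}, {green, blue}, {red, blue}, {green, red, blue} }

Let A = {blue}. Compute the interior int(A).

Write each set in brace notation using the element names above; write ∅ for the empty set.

{blue}

interior: largest open inside A is {blue} (from ∅, {blue})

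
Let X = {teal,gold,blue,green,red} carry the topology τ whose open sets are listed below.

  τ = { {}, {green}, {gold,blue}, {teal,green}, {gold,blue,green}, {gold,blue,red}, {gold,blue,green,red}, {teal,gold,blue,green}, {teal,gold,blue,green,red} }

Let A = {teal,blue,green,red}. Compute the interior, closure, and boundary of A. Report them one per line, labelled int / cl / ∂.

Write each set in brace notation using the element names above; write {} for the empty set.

int(A) = {teal,green}
cl(A)  = {teal,gold,blue,green,red}
∂A     = {gold,blue,red}

opens ⊆ A: {}, {green}, {teal,green}; union → int = {teal,green}
complement {gold}; its interior {}; cl(A) = X∖{} = {teal,gold,blue,green,red}
boundary = {teal,gold,blue,green,red} ∖ {teal,green} = {gold,blue,red}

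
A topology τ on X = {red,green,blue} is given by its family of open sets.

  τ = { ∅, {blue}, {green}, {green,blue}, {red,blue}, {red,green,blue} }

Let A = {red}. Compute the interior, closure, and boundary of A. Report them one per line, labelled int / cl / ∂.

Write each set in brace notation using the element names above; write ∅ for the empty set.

int(A) = ∅
cl(A)  = {red}
∂A     = {red}

opens ⊆ A: ∅; union → int = ∅
complement {green,blue}; its interior {green,blue}; cl(A) = X∖{green,blue} = {red}
boundary = {red} ∖ ∅ = {red}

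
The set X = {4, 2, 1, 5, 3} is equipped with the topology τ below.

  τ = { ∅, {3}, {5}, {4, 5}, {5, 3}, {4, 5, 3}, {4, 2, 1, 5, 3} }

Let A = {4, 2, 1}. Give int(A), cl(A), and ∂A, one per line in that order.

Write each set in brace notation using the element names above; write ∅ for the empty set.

int(A) = ∅
cl(A)  = {4, 2, 1}
∂A     = {4, 2, 1}

open subsets of A: ∅; so int(A) = ∅
closure: X∖int(X∖A) = X∖{5, 3} = {4, 2, 1}
∂A = {4, 2, 1} minus ∅ = {4, 2, 1}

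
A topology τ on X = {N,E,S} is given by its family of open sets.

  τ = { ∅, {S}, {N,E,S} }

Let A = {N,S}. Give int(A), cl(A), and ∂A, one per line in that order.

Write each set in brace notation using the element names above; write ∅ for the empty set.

int(A) = {S}
cl(A)  = {N,E,S}
∂A     = {N,E}

opens ⊆ A: ∅, {S}; union → int = {S}
complement {E}; its interior ∅; cl(A) = X∖∅ = {N,E,S}
boundary = {N,E,S} ∖ {S} = {N,E}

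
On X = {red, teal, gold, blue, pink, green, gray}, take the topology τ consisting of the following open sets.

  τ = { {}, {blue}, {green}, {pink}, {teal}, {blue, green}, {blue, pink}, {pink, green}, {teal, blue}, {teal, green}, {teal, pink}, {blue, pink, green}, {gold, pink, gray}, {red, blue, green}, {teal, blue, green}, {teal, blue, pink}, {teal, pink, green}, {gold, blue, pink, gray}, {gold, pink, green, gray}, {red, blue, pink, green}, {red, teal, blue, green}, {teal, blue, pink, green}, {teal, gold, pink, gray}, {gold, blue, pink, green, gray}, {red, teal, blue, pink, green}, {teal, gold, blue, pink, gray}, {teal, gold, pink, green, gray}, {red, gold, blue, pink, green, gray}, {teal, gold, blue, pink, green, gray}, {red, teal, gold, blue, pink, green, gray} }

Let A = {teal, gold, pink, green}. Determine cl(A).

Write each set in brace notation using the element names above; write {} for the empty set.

{red, teal, gold, pink, green, gray}

cl via duality: int({red, blue, gray}) = {blue}, so X∖{blue} = {red, teal, gold, pink, green, gray}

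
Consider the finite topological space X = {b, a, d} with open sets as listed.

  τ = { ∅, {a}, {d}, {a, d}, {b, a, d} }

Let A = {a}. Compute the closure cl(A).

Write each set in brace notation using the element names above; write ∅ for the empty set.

{b, a}

X∖A={b, d}, int(X∖A)={d}, hence cl(A)={b, a}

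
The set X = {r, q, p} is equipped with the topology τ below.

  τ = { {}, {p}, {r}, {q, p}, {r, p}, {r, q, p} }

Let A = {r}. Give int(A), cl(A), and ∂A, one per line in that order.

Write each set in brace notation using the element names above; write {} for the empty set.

open subsets of A: {}, {r}; so int(A) = {r}
closure: X∖int(X∖A) = X∖{q, p} = {r}
∂A = {r} minus {r} = {}

int(A) = {r}
cl(A)  = {r}
∂A     = {}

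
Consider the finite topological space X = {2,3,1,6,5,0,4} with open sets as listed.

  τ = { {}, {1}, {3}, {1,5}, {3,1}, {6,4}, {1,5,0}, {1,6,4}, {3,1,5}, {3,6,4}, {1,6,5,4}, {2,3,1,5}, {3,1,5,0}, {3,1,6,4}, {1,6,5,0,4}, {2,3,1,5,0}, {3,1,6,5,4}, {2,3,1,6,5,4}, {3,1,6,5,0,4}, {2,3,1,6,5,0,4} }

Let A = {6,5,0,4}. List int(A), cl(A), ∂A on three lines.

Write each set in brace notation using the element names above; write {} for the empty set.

interior: largest open inside A is {6,4} (from {}, {6,4})
cl via duality: int({2,3,1}) = {3,1}, so X∖{3,1} = {2,6,5,0,4}
cl∖int = {2,5,0}

int(A) = {6,4}
cl(A)  = {2,6,5,0,4}
∂A     = {2,5,0}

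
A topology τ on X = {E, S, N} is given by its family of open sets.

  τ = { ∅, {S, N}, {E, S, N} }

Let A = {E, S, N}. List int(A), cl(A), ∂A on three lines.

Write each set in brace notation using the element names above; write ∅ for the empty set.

int(A) = {E, S, N}
cl(A)  = {E, S, N}
∂A     = ∅

interior: largest open inside A is {E, S, N} (from ∅, {S, N}, {E, S, N})
cl via duality: int(∅) = ∅, so X∖∅ = {E, S, N}
cl∖int = ∅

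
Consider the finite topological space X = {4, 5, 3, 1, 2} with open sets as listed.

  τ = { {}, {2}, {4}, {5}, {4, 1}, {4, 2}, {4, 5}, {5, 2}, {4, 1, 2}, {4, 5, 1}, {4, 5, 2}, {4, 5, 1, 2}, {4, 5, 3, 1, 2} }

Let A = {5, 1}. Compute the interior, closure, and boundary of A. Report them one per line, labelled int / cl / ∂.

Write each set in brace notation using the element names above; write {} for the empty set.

interior: largest open inside A is {5} (from {}, {5})
cl via duality: int({4, 3, 2}) = {4, 2}, so X∖{4, 2} = {5, 3, 1}
cl∖int = {3, 1}

int(A) = {5}
cl(A)  = {5, 3, 1}
∂A     = {3, 1}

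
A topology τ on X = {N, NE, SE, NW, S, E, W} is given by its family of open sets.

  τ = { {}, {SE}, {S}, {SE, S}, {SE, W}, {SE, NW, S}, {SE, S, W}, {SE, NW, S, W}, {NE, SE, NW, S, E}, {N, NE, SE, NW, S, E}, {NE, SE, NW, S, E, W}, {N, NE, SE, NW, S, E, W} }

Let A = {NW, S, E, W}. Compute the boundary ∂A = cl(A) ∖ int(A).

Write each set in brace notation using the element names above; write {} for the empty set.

opens ⊆ A: {}, {S}; union → int = {S}
complement {N, NE, SE}; its interior {SE}; cl(A) = X∖{SE} = {N, NE, NW, S, E, W}
boundary = {N, NE, NW, S, E, W} ∖ {S} = {N, NE, NW, E, W}

{N, NE, NW, E, W}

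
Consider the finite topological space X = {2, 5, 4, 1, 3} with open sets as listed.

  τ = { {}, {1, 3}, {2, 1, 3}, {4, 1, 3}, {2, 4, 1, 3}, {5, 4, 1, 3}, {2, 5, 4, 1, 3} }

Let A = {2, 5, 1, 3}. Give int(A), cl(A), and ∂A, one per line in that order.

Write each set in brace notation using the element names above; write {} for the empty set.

int(A) = {2, 1, 3}
cl(A)  = {2, 5, 4, 1, 3}
∂A     = {5, 4}

opens ⊆ A: {}, {1, 3}, {2, 1, 3}; union → int = {2, 1, 3}
complement {4}; its interior {}; cl(A) = X∖{} = {2, 5, 4, 1, 3}
boundary = {2, 5, 4, 1, 3} ∖ {2, 1, 3} = {5, 4}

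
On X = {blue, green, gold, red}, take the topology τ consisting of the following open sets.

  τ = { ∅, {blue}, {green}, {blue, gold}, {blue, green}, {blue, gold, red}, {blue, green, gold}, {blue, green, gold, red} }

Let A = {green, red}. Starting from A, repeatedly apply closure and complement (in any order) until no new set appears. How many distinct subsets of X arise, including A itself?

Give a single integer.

X∖A={blue, gold}, int(X∖A)={blue, gold}, hence cl(A)={green, red}
Orbit (k=closure, c=complement):
  1. A     = {green, red}
  2. cA    = {blue, gold}
  3. kcA   = {blue, gold, red}
  4. ckcA  = {green}
(closed under both — stop)

4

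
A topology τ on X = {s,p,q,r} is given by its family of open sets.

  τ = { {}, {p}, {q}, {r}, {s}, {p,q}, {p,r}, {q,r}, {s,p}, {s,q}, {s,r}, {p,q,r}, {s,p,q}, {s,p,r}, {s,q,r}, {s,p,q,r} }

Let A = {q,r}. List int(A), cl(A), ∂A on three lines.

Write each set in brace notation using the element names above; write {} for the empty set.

opens ⊆ A: {}, {q}, {r}, {q,r}; union → int = {q,r}
complement {s,p}; its interior {s,p}; cl(A) = X∖{s,p} = {q,r}
boundary = {q,r} ∖ {q,r} = {}

int(A) = {q,r}
cl(A)  = {q,r}
∂A     = {}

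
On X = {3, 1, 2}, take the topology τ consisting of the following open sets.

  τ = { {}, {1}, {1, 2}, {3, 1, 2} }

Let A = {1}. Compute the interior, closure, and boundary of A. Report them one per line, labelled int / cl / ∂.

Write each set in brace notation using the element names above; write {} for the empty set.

int(A) = {1}
cl(A)  = {3, 1, 2}
∂A     = {3, 2}

opens ⊆ A: {}, {1}; union → int = {1}
complement {3, 2}; its interior {}; cl(A) = X∖{} = {3, 1, 2}
boundary = {3, 1, 2} ∖ {1} = {3, 2}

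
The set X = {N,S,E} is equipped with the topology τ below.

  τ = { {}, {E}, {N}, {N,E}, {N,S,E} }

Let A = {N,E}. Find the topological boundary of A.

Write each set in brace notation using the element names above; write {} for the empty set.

{S}

opens ⊆ A: {}, {E}, {N}, {N,E}; union → int = {N,E}
complement {S}; its interior {}; cl(A) = X∖{} = {N,S,E}
boundary = {N,S,E} ∖ {N,E} = {S}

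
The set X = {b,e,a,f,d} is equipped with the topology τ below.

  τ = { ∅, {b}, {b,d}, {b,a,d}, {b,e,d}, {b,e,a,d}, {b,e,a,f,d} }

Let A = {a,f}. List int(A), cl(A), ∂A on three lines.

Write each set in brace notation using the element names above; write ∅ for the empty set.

int(A) = ∅
cl(A)  = {a,f}
∂A     = {a,f}

open subsets of A: ∅; so int(A) = ∅
closure: X∖int(X∖A) = X∖{b,e,d} = {a,f}
∂A = {a,f} minus ∅ = {a,f}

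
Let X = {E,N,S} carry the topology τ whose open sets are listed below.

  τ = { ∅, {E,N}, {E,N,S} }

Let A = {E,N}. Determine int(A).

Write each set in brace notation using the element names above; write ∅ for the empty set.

{E,N}

opens ⊆ A: ∅, {E,N}; union → int = {E,N}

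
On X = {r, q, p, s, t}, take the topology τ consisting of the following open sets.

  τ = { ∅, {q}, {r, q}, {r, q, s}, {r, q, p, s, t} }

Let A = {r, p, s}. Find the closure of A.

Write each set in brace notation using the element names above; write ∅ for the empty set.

{r, p, s, t}

complement {q, t}; its interior {q}; cl(A) = X∖{q} = {r, p, s, t}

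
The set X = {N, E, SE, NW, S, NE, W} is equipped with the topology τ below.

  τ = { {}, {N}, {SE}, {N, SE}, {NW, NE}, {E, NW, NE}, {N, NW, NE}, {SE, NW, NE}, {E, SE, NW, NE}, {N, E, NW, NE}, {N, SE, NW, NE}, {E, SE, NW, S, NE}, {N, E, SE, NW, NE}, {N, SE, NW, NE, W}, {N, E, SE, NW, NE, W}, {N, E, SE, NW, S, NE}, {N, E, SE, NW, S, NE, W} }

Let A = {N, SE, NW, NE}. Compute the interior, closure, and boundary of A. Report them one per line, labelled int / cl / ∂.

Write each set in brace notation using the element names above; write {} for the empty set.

opens ⊆ A: {}, {N}, {SE}, {NW, NE}, {N, SE}, {SE, NW, NE}, {N, NW, NE}, {N, SE, NW, NE}; union → int = {N, SE, NW, NE}
complement {E, S, W}; its interior {}; cl(A) = X∖{} = {N, E, SE, NW, S, NE, W}
boundary = {N, E, SE, NW, S, NE, W} ∖ {N, SE, NW, NE} = {E, S, W}

int(A) = {N, SE, NW, NE}
cl(A)  = {N, E, SE, NW, S, NE, W}
∂A     = {E, S, W}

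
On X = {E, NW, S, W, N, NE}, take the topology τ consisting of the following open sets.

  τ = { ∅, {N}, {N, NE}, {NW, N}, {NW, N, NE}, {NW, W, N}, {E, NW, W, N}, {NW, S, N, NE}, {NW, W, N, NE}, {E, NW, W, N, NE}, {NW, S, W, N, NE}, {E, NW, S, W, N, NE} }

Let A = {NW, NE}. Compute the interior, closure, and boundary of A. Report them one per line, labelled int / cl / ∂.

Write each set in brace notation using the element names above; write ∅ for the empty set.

interior: largest open inside A is ∅ (from ∅)
cl via duality: int({E, S, W, N}) = {N}, so X∖{N} = {E, NW, S, W, NE}
cl∖int = {E, NW, S, W, NE}

int(A) = ∅
cl(A)  = {E, NW, S, W, NE}
∂A     = {E, NW, S, W, NE}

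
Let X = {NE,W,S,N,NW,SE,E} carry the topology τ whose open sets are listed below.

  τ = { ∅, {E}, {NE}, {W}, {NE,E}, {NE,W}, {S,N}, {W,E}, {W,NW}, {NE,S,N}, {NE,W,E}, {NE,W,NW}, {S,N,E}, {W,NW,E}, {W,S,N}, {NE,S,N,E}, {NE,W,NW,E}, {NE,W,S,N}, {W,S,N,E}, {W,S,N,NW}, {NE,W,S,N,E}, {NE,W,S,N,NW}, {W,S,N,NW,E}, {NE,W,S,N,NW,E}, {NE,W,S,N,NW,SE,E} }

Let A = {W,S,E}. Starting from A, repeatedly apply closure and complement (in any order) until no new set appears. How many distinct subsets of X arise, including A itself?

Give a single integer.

12

cl via duality: int({NE,N,NW,SE}) = {NE}, so X∖{NE} = {W,S,N,NW,SE,E}
Write k for closure, c for complement:
  1. A     = {W,S,E}
  2. kA    = {W,S,N,NW,SE,E}
  3. cA    = {NE,N,NW,SE}
  4. ckA   = {NE}
  5. kcA   = {NE,S,N,NW,SE}
  6. kckA  = {NE,SE}
  7. ckcA  = {W,E}
  8. ckckA = {W,S,N,NW,E}
  9. kckcA = {W,NW,SE,E}
  10. ckckcA = {NE,S,N}
  11. kckckcA = {NE,S,N,SE}
  12. ckckckcA = {W,NW,E}
applying k or c yields no new set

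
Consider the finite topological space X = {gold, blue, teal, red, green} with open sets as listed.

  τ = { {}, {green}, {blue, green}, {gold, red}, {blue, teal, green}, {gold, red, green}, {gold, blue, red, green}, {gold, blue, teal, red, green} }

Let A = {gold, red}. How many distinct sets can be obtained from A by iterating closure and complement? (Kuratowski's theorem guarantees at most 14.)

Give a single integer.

cl via duality: int({blue, teal, green}) = {blue, teal, green}, so X∖{blue, teal, green} = {gold, red}
Write k for closure, c for complement:
  1. A     = {gold, red}
  2. cA    = {blue, teal, green}
applying k or c yields no new set

2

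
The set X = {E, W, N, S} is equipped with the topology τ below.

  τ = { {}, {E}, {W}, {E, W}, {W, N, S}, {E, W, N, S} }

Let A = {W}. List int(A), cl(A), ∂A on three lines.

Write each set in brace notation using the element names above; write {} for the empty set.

opens ⊆ A: {}, {W}; union → int = {W}
complement {E, N, S}; its interior {E}; cl(A) = X∖{E} = {W, N, S}
boundary = {W, N, S} ∖ {W} = {N, S}

int(A) = {W}
cl(A)  = {W, N, S}
∂A     = {N, S}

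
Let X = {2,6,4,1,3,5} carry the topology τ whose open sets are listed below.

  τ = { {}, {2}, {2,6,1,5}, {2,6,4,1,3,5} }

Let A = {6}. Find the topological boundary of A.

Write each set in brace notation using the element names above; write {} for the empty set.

{6,4,1,3,5}

opens ⊆ A: {}; union → int = {}
complement {2,4,1,3,5}; its interior {2}; cl(A) = X∖{2} = {6,4,1,3,5}
boundary = {6,4,1,3,5} ∖ {} = {6,4,1,3,5}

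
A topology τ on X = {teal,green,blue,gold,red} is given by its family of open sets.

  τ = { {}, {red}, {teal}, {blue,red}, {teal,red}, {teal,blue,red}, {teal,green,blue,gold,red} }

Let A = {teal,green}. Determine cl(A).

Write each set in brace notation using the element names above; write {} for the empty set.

complement {blue,gold,red}; its interior {blue,red}; cl(A) = X∖{blue,red} = {teal,green,gold}

{teal,green,gold}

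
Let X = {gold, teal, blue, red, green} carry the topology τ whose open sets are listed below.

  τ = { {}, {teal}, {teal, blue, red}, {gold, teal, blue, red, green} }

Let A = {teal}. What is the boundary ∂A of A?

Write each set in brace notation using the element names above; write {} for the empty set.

{gold, blue, red, green}

interior: largest open inside A is {teal} (from {}, {teal})
cl via duality: int({gold, blue, red, green}) = {}, so X∖{} = {gold, teal, blue, red, green}
cl∖int = {gold, blue, red, green}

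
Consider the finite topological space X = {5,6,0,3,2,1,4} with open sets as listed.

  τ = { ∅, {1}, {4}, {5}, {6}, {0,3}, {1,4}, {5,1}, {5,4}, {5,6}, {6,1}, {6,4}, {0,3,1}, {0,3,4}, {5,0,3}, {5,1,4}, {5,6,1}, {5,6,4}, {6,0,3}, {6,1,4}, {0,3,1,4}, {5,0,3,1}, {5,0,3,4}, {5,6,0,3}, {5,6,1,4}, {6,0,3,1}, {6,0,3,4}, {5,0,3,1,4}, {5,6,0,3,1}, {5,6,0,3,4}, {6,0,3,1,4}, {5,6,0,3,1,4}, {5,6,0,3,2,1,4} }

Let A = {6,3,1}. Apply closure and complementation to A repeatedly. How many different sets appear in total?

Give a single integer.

10

cl via duality: int({5,0,2,4}) = {5,4}, so X∖{5,4} = {6,0,3,2,1}
Write k for closure, c for complement:
  1. A     = {6,3,1}
  2. kA    = {6,0,3,2,1}
  3. cA    = {5,0,2,4}
  4. ckA   = {5,4}
  5. kcA   = {5,0,3,2,4}
  6. kckA  = {5,2,4}
  7. ckcA  = {6,1}
  8. ckckA = {6,0,3,1}
  9. kckcA = {6,2,1}
  10. ckckcA = {5,0,3,4}
applying k or c yields no new set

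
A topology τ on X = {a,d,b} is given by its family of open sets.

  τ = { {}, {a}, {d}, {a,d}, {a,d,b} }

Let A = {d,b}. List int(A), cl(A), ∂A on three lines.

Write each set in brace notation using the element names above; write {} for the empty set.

int(A) = {d}
cl(A)  = {d,b}
∂A     = {b}

interior: largest open inside A is {d} (from {}, {d})
cl via duality: int({a}) = {a}, so X∖{a} = {d,b}
cl∖int = {b}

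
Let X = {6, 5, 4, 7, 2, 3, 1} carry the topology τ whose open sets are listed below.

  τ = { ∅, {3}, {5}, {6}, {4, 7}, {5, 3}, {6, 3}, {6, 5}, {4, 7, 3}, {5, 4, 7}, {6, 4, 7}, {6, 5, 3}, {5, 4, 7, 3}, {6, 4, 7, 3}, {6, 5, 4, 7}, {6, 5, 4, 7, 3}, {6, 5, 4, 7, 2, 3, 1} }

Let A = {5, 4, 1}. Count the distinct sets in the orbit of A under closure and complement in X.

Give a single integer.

X∖A={6, 7, 2, 3}, int(X∖A)={6, 3}, hence cl(A)={5, 4, 7, 2, 1}
Orbit (k=closure, c=complement):
  1. A     = {5, 4, 1}
  2. kA    = {5, 4, 7, 2, 1}
  3. cA    = {6, 7, 2, 3}
  4. ckA   = {6, 3}
  5. kcA   = {6, 4, 7, 2, 3, 1}
  6. kckA  = {6, 2, 3, 1}
  7. ckcA  = {5}
  8. ckckA = {5, 4, 7}
  9. kckcA = {5, 2, 1}
  10. ckckcA = {6, 4, 7, 3}
(closed under both — stop)

10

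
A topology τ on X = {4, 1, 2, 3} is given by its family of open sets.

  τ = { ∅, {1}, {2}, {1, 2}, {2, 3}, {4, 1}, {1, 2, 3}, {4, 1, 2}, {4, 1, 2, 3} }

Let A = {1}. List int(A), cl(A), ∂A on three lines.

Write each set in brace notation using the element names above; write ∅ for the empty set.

int(A) = {1}
cl(A)  = {4, 1}
∂A     = {4}

open subsets of A: ∅, {1}; so int(A) = {1}
closure: X∖int(X∖A) = X∖{2, 3} = {4, 1}
∂A = {4, 1} minus {1} = {4}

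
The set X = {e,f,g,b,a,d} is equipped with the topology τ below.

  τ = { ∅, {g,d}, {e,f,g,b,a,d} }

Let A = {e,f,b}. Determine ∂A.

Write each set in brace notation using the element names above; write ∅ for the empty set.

{e,f,b,a}

opens ⊆ A: ∅; union → int = ∅
complement {g,a,d}; its interior {g,d}; cl(A) = X∖{g,d} = {e,f,b,a}
boundary = {e,f,b,a} ∖ ∅ = {e,f,b,a}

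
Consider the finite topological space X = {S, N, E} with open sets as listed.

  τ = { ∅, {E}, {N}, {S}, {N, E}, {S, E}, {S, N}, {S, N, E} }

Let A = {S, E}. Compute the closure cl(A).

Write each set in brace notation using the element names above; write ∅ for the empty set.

{S, E}

cl via duality: int({N}) = {N}, so X∖{N} = {S, E}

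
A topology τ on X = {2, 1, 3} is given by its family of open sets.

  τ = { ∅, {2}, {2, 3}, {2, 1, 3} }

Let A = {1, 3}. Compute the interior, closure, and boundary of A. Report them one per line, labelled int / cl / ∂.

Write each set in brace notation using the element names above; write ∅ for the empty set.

open subsets of A: ∅; so int(A) = ∅
closure: X∖int(X∖A) = X∖{2} = {1, 3}
∂A = {1, 3} minus ∅ = {1, 3}

int(A) = ∅
cl(A)  = {1, 3}
∂A     = {1, 3}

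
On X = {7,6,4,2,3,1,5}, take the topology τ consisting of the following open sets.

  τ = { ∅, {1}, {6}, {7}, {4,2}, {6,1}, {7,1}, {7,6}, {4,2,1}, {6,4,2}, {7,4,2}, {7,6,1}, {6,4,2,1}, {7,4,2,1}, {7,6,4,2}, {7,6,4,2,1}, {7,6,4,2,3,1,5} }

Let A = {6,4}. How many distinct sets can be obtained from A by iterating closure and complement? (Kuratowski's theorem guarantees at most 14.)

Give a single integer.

10

complement {7,2,3,1,5}; its interior {7,1}; cl(A) = X∖{7,1} = {6,4,2,3,5}
With k = closure, c = complement:
  1. A     = {6,4}
  2. kA    = {6,4,2,3,5}
  3. cA    = {7,2,3,1,5}
  4. ckA   = {7,1}
  5. kcA   = {7,4,2,3,1,5}
  6. kckA  = {7,3,1,5}
  7. ckcA  = {6}
  8. ckckA = {6,4,2}
  9. kckcA = {6,3,5}
  10. ckckcA = {7,4,2,1}
k, c of each give nothing new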